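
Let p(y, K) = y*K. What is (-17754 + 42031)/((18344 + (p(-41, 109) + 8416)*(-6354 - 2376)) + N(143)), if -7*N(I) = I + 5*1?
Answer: -169939/241072910 ≈ -0.00070493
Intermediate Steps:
p(y, K) = K*y
N(I) = -5/7 - I/7 (N(I) = -(I + 5*1)/7 = -(I + 5)/7 = -(5 + I)/7 = -5/7 - I/7)
(-17754 + 42031)/((18344 + (p(-41, 109) + 8416)*(-6354 - 2376)) + N(143)) = (-17754 + 42031)/((18344 + (109*(-41) + 8416)*(-6354 - 2376)) + (-5/7 - 1/7*143)) = 24277/((18344 + (-4469 + 8416)*(-8730)) + (-5/7 - 143/7)) = 24277/((18344 + 3947*(-8730)) - 148/7) = 24277/((18344 - 34457310) - 148/7) = 24277/(-34438966 - 148/7) = 24277/(-241072910/7) = 24277*(-7/241072910) = -169939/241072910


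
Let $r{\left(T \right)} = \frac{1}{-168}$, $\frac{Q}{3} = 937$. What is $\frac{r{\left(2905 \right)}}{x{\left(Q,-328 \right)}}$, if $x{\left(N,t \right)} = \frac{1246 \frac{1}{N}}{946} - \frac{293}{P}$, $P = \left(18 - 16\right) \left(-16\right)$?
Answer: $- \frac{1772804}{2727155305} \approx -0.00065006$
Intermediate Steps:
$Q = 2811$ ($Q = 3 \cdot 937 = 2811$)
$P = -32$ ($P = 2 \left(-16\right) = -32$)
$r{\left(T \right)} = - \frac{1}{168}$
$x{\left(N,t \right)} = \frac{293}{32} + \frac{623}{473 N}$ ($x{\left(N,t \right)} = \frac{1246 \frac{1}{N}}{946} - \frac{293}{-32} = \frac{1246}{N} \frac{1}{946} - - \frac{293}{32} = \frac{623}{473 N} + \frac{293}{32} = \frac{293}{32} + \frac{623}{473 N}$)
$\frac{r{\left(2905 \right)}}{x{\left(Q,-328 \right)}} = - \frac{1}{168 \frac{19936 + 138589 \cdot 2811}{15136 \cdot 2811}} = - \frac{1}{168 \cdot \frac{1}{15136} \cdot \frac{1}{2811} \left(19936 + 389573679\right)} = - \frac{1}{168 \cdot \frac{1}{15136} \cdot \frac{1}{2811} \cdot 389593615} = - \frac{1}{168 \cdot \frac{389593615}{42547296}} = \left(- \frac{1}{168}\right) \frac{42547296}{389593615} = - \frac{1772804}{2727155305}$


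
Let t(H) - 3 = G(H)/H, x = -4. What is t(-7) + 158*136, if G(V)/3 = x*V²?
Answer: 21575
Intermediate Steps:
G(V) = -12*V² (G(V) = 3*(-4*V²) = -12*V²)
t(H) = 3 - 12*H (t(H) = 3 + (-12*H²)/H = 3 - 12*H)
t(-7) + 158*136 = (3 - 12*(-7)) + 158*136 = (3 + 84) + 21488 = 87 + 21488 = 21575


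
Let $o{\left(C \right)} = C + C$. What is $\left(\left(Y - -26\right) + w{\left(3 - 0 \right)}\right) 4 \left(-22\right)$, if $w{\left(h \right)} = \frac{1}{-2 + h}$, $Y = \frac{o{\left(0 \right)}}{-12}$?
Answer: $-2376$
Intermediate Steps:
$o{\left(C \right)} = 2 C$
$Y = 0$ ($Y = \frac{2 \cdot 0}{-12} = 0 \left(- \frac{1}{12}\right) = 0$)
$\left(\left(Y - -26\right) + w{\left(3 - 0 \right)}\right) 4 \left(-22\right) = \left(\left(0 - -26\right) + \frac{1}{-2 + \left(3 - 0\right)}\right) 4 \left(-22\right) = \left(\left(0 + 26\right) + \frac{1}{-2 + \left(3 + 0\right)}\right) \left(-88\right) = \left(26 + \frac{1}{-2 + 3}\right) \left(-88\right) = \left(26 + 1^{-1}\right) \left(-88\right) = \left(26 + 1\right) \left(-88\right) = 27 \left(-88\right) = -2376$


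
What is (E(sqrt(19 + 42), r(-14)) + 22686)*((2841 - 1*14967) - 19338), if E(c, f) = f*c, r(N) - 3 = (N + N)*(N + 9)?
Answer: -713792304 - 4499352*sqrt(61) ≈ -7.4893e+8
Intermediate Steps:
r(N) = 3 + 2*N*(9 + N) (r(N) = 3 + (N + N)*(N + 9) = 3 + (2*N)*(9 + N) = 3 + 2*N*(9 + N))
E(c, f) = c*f
(E(sqrt(19 + 42), r(-14)) + 22686)*((2841 - 1*14967) - 19338) = (sqrt(19 + 42)*(3 + 2*(-14)**2 + 18*(-14)) + 22686)*((2841 - 1*14967) - 19338) = (sqrt(61)*(3 + 2*196 - 252) + 22686)*((2841 - 14967) - 19338) = (sqrt(61)*(3 + 392 - 252) + 22686)*(-12126 - 19338) = (sqrt(61)*143 + 22686)*(-31464) = (143*sqrt(61) + 22686)*(-31464) = (22686 + 143*sqrt(61))*(-31464) = -713792304 - 4499352*sqrt(61)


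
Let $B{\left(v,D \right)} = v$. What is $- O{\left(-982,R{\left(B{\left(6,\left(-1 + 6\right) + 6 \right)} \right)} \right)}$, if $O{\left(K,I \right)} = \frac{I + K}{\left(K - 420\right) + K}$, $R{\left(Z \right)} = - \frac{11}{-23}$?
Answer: $- \frac{22575}{54832} \approx -0.41171$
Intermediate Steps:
$R{\left(Z \right)} = \frac{11}{23}$ ($R{\left(Z \right)} = \left(-11\right) \left(- \frac{1}{23}\right) = \frac{11}{23}$)
$O{\left(K,I \right)} = \frac{I + K}{-420 + 2 K}$ ($O{\left(K,I \right)} = \frac{I + K}{\left(-420 + K\right) + K} = \frac{I + K}{-420 + 2 K}$)
$- O{\left(-982,R{\left(B{\left(6,\left(-1 + 6\right) + 6 \right)} \right)} \right)} = - \frac{\frac{11}{23} - 982}{2 \left(-210 - 982\right)} = - \frac{-22575}{2 \left(-1192\right) 23} = - \frac{\left(-1\right) \left(-22575\right)}{2 \cdot 1192 \cdot 23} = \left(-1\right) \frac{22575}{54832} = - \frac{22575}{54832}$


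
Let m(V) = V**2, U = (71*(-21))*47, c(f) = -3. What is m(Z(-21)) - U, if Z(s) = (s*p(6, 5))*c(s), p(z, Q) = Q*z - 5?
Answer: 2550702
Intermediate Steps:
p(z, Q) = -5 + Q*z
U = -70077 (U = -1491*47 = -70077)
Z(s) = -75*s (Z(s) = (s*(-5 + 5*6))*(-3) = (s*(-5 + 30))*(-3) = (s*25)*(-3) = (25*s)*(-3) = -75*s)
m(Z(-21)) - U = (-75*(-21))**2 - 1*(-70077) = 1575**2 + 70077 = 2480625 + 70077 = 2550702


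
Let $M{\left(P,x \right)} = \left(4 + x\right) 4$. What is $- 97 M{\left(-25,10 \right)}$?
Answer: $-5432$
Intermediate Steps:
$M{\left(P,x \right)} = 16 + 4 x$
$- 97 M{\left(-25,10 \right)} = - 97 \left(16 + 4 \cdot 10\right) = - 97 \left(16 + 40\right) = \left(-97\right) 56 = -5432$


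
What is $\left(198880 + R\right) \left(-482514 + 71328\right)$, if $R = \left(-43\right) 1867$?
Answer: $-48766248414$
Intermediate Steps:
$R = -80281$
$\left(198880 + R\right) \left(-482514 + 71328\right) = \left(198880 - 80281\right) \left(-482514 + 71328\right) = 118599 \left(-411186\right) = -48766248414$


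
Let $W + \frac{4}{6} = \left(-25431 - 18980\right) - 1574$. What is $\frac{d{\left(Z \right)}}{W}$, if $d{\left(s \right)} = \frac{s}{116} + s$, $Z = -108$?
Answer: $\frac{9477}{4000753} \approx 0.0023688$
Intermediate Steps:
$d{\left(s \right)} = \frac{117 s}{116}$ ($d{\left(s \right)} = s \frac{1}{116} + s = \frac{s}{116} + s = \frac{117 s}{116}$)
$W = - \frac{137957}{3}$ ($W = - \frac{2}{3} - 45985 = - \frac{137957}{3} \approx -45986.0$)
$\frac{d{\left(Z \right)}}{W} = \frac{\frac{117}{116} \left(-108\right)}{- \frac{137957}{3}} = \left(- \frac{3159}{29}\right) \left(- \frac{3}{137957}\right) = \frac{9477}{4000753}$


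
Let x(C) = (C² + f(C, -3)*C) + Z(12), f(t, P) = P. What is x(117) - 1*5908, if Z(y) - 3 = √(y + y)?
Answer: 7433 + 2*√6 ≈ 7437.9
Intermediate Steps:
Z(y) = 3 + √2*√y (Z(y) = 3 + √(y + y) = 3 + √(2*y) = 3 + √2*√y)
x(C) = 3 + C² - 3*C + 2*√6 (x(C) = (C² - 3*C) + (3 + √2*√12) = (C² - 3*C) + (3 + √2*(2*√3)) = (C² - 3*C) + (3 + 2*√6) = 3 + C² - 3*C + 2*√6)
x(117) - 1*5908 = (3 + 117² - 3*117 + 2*√6) - 1*5908 = (3 + 13689 - 351 + 2*√6) - 5908 = (13341 + 2*√6) - 5908 = 7433 + 2*√6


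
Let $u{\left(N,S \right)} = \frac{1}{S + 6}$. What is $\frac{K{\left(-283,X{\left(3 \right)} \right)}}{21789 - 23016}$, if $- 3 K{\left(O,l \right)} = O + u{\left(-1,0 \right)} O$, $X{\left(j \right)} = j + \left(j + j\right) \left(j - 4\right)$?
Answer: $- \frac{1981}{22086} \approx -0.089695$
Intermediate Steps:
$u{\left(N,S \right)} = \frac{1}{6 + S}$
$X{\left(j \right)} = j + 2 j \left(-4 + j\right)$
$K{\left(O,l \right)} = - \frac{7 O}{18}$ ($K{\left(O,l \right)} = - \frac{O + \frac{O}{6 + 0}}{3} = - \frac{O + \frac{O}{6}}{3} = - \frac{\frac{7}{6} O}{3} = - \frac{7 O}{18}$)
$\frac{K{\left(-283,X{\left(3 \right)} \right)}}{21789 - 23016} = \frac{\left(- \frac{7}{18}\right) \left(-283\right)}{21789 - 23016} = \frac{1981}{18 \left(-1227\right)} = \frac{1981}{18} \left(- \frac{1}{1227}\right) = - \frac{1981}{22086}$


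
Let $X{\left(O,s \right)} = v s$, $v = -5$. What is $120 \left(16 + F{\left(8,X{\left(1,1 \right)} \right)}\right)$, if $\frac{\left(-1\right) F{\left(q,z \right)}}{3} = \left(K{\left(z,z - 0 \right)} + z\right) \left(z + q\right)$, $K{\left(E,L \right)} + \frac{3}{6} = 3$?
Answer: $4620$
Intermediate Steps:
$X{\left(O,s \right)} = - 5 s$
$K{\left(E,L \right)} = \frac{5}{2}$ ($K{\left(E,L \right)} = - \frac{1}{2} + 3 = \frac{5}{2}$)
$F{\left(q,z \right)} = - 3 \left(\frac{5}{2} + z\right) \left(q + z\right)$ ($F{\left(q,z \right)} = - 3 \left(\frac{5}{2} + z\right) \left(z + q\right) = - 3 \left(\frac{5}{2} + z\right) \left(q + z\right)$)
$120 \left(16 + F{\left(8,X{\left(1,1 \right)} \right)}\right) = 120 \left(16 - \left(60 + 75 + \frac{63}{2} \left(-5\right) 1\right)\right) = 120 \left(16 - \left(\frac{45}{2} - 120 + 75\right)\right) = 120 \left(16 + \left(\left(-3\right) 25 - 60 + \frac{75}{2} + 120\right)\right) = 120 \left(16 + \left(-75 - 60 + \frac{75}{2} + 120\right)\right) = 120 \left(16 + \frac{45}{2}\right) = 120 \cdot \frac{77}{2} = 4620$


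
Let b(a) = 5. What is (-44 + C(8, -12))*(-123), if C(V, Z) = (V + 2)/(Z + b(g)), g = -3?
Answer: 39114/7 ≈ 5587.7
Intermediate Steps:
C(V, Z) = (2 + V)/(5 + Z) (C(V, Z) = (V + 2)/(Z + 5) = (2 + V)/(5 + Z))
(-44 + C(8, -12))*(-123) = (-44 + (2 + 8)/(5 - 12))*(-123) = (-44 + 10/(-7))*(-123) = (-44 - ⅐*10)*(-123) = (-44 - 10/7)*(-123) = -318/7*(-123) = 39114/7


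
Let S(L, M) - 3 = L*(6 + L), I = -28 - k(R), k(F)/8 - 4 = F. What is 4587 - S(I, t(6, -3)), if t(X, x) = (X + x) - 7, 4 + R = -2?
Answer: 4512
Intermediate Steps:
R = -6 (R = -4 - 2 = -6)
t(X, x) = -7 + X + x
k(F) = 32 + 8*F
I = -12 (I = -28 - (32 + 8*(-6)) = -28 - (32 - 48) = -28 - 1*(-16) = -28 + 16 = -12)
S(L, M) = 3 + L*(6 + L)
4587 - S(I, t(6, -3)) = 4587 - (3 + (-12)² + 6*(-12)) = 4587 - (3 + 144 - 72) = 4587 - 1*75 = 4587 - 75 = 4512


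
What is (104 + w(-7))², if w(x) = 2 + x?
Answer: 9801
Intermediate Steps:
(104 + w(-7))² = (104 + (2 - 7))² = (104 - 5)² = 99² = 9801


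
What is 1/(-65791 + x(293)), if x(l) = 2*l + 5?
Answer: -1/65200 ≈ -1.5337e-5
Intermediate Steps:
x(l) = 5 + 2*l
1/(-65791 + x(293)) = 1/(-65791 + (5 + 2*293)) = 1/(-65791 + (5 + 586)) = 1/(-65791 + 591) = 1/(-65200) = -1/65200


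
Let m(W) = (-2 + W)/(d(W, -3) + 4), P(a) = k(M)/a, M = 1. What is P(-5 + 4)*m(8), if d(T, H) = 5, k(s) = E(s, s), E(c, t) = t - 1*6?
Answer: 10/3 ≈ 3.3333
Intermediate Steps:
E(c, t) = -6 + t (E(c, t) = t - 6 = -6 + t)
k(s) = -6 + s
P(a) = -5/a (P(a) = (-6 + 1)/a = -5/a)
m(W) = -2/9 + W/9 (m(W) = (-2 + W)/(5 + 4) = (-2 + W)/9 = (-2 + W)*(⅑) = -2/9 + W/9)
P(-5 + 4)*m(8) = (-5/(-5 + 4))*(-2/9 + (⅑)*8) = (-5/(-1))*(-2/9 + 8/9) = -5*(-1)*(⅔) = 5*(⅔) = 10/3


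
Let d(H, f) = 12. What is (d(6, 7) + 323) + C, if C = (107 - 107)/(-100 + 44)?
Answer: 335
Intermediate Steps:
C = 0 (C = 0/(-56) = 0*(-1/56) = 0)
(d(6, 7) + 323) + C = (12 + 323) + 0 = 335 + 0 = 335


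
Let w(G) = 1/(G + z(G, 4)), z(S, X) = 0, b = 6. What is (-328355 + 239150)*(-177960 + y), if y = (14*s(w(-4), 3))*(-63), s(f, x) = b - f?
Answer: 32733328725/2 ≈ 1.6367e+10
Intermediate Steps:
w(G) = 1/G (w(G) = 1/(G + 0) = 1/G)
s(f, x) = 6 - f
y = -11025/2 (y = (14*(6 - 1/(-4)))*(-63) = (14*(6 - 1*(-1/4)))*(-63) = (14*(6 + 1/4))*(-63) = (14*(25/4))*(-63) = (175/2)*(-63) = -11025/2 ≈ -5512.5)
(-328355 + 239150)*(-177960 + y) = (-328355 + 239150)*(-177960 - 11025/2) = -89205*(-366945/2) = 32733328725/2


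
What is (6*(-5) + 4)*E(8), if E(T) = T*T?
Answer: -1664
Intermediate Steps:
E(T) = T²
(6*(-5) + 4)*E(8) = (6*(-5) + 4)*8² = (-30 + 4)*64 = -26*64 = -1664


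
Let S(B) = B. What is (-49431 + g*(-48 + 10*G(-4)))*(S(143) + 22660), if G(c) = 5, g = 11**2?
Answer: -1121656767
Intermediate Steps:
g = 121
(-49431 + g*(-48 + 10*G(-4)))*(S(143) + 22660) = (-49431 + 121*(-48 + 10*5))*(143 + 22660) = (-49431 + 121*(-48 + 50))*22803 = (-49431 + 121*2)*22803 = (-49431 + 242)*22803 = -49189*22803 = -1121656767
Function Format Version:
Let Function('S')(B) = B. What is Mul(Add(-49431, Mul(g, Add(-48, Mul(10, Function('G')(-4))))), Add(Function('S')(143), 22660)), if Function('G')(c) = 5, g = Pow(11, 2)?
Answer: -1121656767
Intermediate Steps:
g = 121
Mul(Add(-49431, Mul(g, Add(-48, Mul(10, Function('G')(-4))))), Add(Function('S')(143), 22660)) = Mul(Add(-49431, Mul(121, Add(-48, Mul(10, 5)))), Add(143, 22660)) = Mul(Add(-49431, Mul(121, Add(-48, 50))), 22803) = Mul(Add(-49431, Mul(121, 2)), 22803) = Mul(Add(-49431, 242), 22803) = Mul(-49189, 22803) = -1121656767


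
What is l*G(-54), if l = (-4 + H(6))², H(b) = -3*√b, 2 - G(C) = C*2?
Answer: 7700 + 2640*√6 ≈ 14167.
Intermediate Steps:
G(C) = 2 - 2*C (G(C) = 2 - C*2 = 2 - 2*C)
l = (-4 - 3*√6)² ≈ 128.79
l*G(-54) = (70 + 24*√6)*(2 - 2*(-54)) = (70 + 24*√6)*(2 + 108) = (70 + 24*√6)*110 = 7700 + 2640*√6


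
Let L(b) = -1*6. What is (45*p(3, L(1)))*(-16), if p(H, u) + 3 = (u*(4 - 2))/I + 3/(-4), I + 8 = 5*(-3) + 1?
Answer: 25380/11 ≈ 2307.3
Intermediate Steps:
L(b) = -6
I = -22 (I = -8 + (5*(-3) + 1) = -8 + (-15 + 1) = -8 - 14 = -22)
p(H, u) = -15/4 - u/11 (p(H, u) = -3 + ((u*(4 - 2))/(-22) + 3/(-4)) = -3 + ((u*2)*(-1/22) + 3*(-¼)) = -3 + ((2*u)*(-1/22) - ¾) = -3 + (-u/11 - ¾) = -3 + (-¾ - u/11) = -15/4 - u/11)
(45*p(3, L(1)))*(-16) = (45*(-15/4 - 1/11*(-6)))*(-16) = (45*(-15/4 + 6/11))*(-16) = (45*(-141/44))*(-16) = -6345/44*(-16) = 25380/11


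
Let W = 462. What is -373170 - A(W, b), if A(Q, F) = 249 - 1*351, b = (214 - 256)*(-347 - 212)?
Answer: -373068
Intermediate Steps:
b = 23478 (b = -42*(-559) = 23478)
A(Q, F) = -102 (A(Q, F) = 249 - 351 = -102)
-373170 - A(W, b) = -373170 - 1*(-102) = -373170 + 102 = -373068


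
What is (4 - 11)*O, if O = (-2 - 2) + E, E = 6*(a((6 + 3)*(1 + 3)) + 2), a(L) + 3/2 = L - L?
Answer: 7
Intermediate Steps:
a(L) = -3/2 (a(L) = -3/2 + (L - L) = -3/2 + 0 = -3/2)
E = 3 (E = 6*(-3/2 + 2) = 6*(1/2) = 3)
O = -1 (O = (-2 - 2) + 3 = -4 + 3 = -1)
(4 - 11)*O = (4 - 11)*(-1) = -7*(-1) = 7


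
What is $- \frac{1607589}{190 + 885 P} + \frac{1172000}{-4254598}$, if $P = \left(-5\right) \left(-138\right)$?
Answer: $- \frac{3777774712111}{1299439321160} \approx -2.9072$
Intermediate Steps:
$P = 690$
$- \frac{1607589}{190 + 885 P} + \frac{1172000}{-4254598} = - \frac{1607589}{190 + 885 \cdot 690} + \frac{1172000}{-4254598} = - \frac{1607589}{190 + 610650} + 1172000 \left(- \frac{1}{4254598}\right) = - \frac{1607589}{610840} - \frac{586000}{2127299} = - \frac{3777774712111}{1299439321160}$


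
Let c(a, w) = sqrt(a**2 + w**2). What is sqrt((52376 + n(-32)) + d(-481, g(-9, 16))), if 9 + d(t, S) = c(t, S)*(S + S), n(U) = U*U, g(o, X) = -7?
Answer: sqrt(53391 - 14*sqrt(231410)) ≈ 216.00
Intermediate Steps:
n(U) = U**2
d(t, S) = -9 + 2*S*sqrt(S**2 + t**2) (d(t, S) = -9 + sqrt(t**2 + S**2)*(S + S) = -9 + sqrt(S**2 + t**2)*(2*S) = -9 + 2*S*sqrt(S**2 + t**2))
sqrt((52376 + n(-32)) + d(-481, g(-9, 16))) = sqrt((52376 + (-32)**2) + (-9 + 2*(-7)*sqrt((-7)**2 + (-481)**2))) = sqrt((52376 + 1024) + (-9 + 2*(-7)*sqrt(49 + 231361))) = sqrt(53400 + (-9 + 2*(-7)*sqrt(231410))) = sqrt(53400 + (-9 - 14*sqrt(231410))) = sqrt(53391 - 14*sqrt(231410))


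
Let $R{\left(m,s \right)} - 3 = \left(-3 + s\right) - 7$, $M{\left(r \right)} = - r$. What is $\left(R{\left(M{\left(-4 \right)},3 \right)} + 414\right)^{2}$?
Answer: $168100$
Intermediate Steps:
$R{\left(m,s \right)} = -7 + s$ ($R{\left(m,s \right)} = 3 + \left(\left(-3 + s\right) - 7\right) = 3 + \left(-10 + s\right) = -7 + s$)
$\left(R{\left(M{\left(-4 \right)},3 \right)} + 414\right)^{2} = \left(\left(-7 + 3\right) + 414\right)^{2} = \left(-4 + 414\right)^{2} = 410^{2} = 168100$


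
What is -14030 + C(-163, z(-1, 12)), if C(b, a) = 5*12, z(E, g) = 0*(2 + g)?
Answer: -13970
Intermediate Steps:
z(E, g) = 0
C(b, a) = 60
-14030 + C(-163, z(-1, 12)) = -14030 + 60 = -13970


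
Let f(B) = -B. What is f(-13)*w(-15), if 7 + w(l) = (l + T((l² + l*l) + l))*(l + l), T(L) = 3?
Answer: 4589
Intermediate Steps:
w(l) = -7 + 2*l*(3 + l) (w(l) = -7 + (l + 3)*(l + l) = -7 + (3 + l)*(2*l) = -7 + 2*l*(3 + l))
f(-13)*w(-15) = (-1*(-13))*(-7 + 2*(-15)² + 6*(-15)) = 13*(-7 + 2*225 - 90) = 13*(-7 + 450 - 90) = 13*353 = 4589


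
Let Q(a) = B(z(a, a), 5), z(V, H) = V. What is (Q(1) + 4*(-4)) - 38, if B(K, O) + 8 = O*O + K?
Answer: -36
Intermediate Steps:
B(K, O) = -8 + K + O² (B(K, O) = -8 + (O*O + K) = -8 + (O² + K) = -8 + (K + O²) = -8 + K + O²)
Q(a) = 17 + a (Q(a) = -8 + a + 5² = -8 + a + 25 = 17 + a)
(Q(1) + 4*(-4)) - 38 = ((17 + 1) + 4*(-4)) - 38 = (18 - 16) - 38 = 2 - 38 = -36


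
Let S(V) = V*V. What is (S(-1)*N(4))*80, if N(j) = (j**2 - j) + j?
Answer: 1280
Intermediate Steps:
S(V) = V**2
N(j) = j**2
(S(-1)*N(4))*80 = ((-1)**2*4**2)*80 = (1*16)*80 = 16*80 = 1280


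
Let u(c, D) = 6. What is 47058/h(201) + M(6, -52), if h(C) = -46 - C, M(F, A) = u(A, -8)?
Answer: -45576/247 ≈ -184.52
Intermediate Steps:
M(F, A) = 6
47058/h(201) + M(6, -52) = 47058/(-46 - 1*201) + 6 = 47058/(-46 - 201) + 6 = 47058/(-247) + 6 = 47058*(-1/247) + 6 = -47058/247 + 6 = -45576/247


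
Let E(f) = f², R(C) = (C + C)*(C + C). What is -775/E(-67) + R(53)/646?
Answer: 24968877/1449947 ≈ 17.221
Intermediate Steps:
R(C) = 4*C² (R(C) = (2*C)*(2*C) = 4*C²)
-775/E(-67) + R(53)/646 = -775/((-67)²) + (4*53²)/646 = -775/4489 + (4*2809)*(1/646) = -775*1/4489 + 11236*(1/646) = -775/4489 + 5618/323 = 24968877/1449947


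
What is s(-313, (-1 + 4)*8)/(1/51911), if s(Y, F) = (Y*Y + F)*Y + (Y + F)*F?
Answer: -1592564331695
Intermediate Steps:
s(Y, F) = F*(F + Y) + Y*(F + Y²) (s(Y, F) = (Y² + F)*Y + (F + Y)*F = (F + Y²)*Y + F*(F + Y) = Y*(F + Y²) + F*(F + Y) = F*(F + Y) + Y*(F + Y²))
s(-313, (-1 + 4)*8)/(1/51911) = (((-1 + 4)*8)² + (-313)³ + 2*((-1 + 4)*8)*(-313))/(1/51911) = ((3*8)² - 30664297 + 2*(3*8)*(-313))/(1/51911) = (24² - 30664297 + 2*24*(-313))*51911 = (576 - 30664297 - 15024)*51911 = -30678745*51911 = -1592564331695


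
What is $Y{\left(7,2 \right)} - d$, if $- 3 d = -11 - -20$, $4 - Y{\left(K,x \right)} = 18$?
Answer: $-11$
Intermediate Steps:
$Y{\left(K,x \right)} = -14$ ($Y{\left(K,x \right)} = 4 - 18 = -14$)
$d = -3$ ($d = - \frac{-11 - -20}{3} = - \frac{-11 + 20}{3} = \left(- \frac{1}{3}\right) 9 = -3$)
$Y{\left(7,2 \right)} - d = -14 - -3 = -14 + 3 = -11$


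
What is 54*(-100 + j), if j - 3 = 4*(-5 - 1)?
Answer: -6534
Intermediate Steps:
j = -21 (j = 3 + 4*(-5 - 1) = 3 + 4*(-6) = 3 - 24 = -21)
54*(-100 + j) = 54*(-100 - 21) = 54*(-121) = -6534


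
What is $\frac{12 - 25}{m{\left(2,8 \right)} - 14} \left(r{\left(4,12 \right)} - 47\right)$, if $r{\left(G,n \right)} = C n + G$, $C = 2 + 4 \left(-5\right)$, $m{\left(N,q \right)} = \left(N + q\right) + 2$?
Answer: $- \frac{3367}{2} \approx -1683.5$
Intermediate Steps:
$m{\left(N,q \right)} = 2 + N + q$
$C = -18$ ($C = 2 - 20 = -18$)
$r{\left(G,n \right)} = G - 18 n$ ($r{\left(G,n \right)} = - 18 n + G = G - 18 n$)
$\frac{12 - 25}{m{\left(2,8 \right)} - 14} \left(r{\left(4,12 \right)} - 47\right) = \frac{12 - 25}{\left(2 + 2 + 8\right) - 14} \left(\left(4 - 216\right) - 47\right) = - \frac{13}{12 - 14} \left(\left(4 - 216\right) - 47\right) = - \frac{13}{-2} \left(-212 - 47\right) = \left(-13\right) \left(- \frac{1}{2}\right) \left(-259\right) = \frac{13}{2} \left(-259\right) = - \frac{3367}{2}$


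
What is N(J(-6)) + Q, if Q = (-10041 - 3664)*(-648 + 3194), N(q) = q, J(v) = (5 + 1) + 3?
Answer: -34892921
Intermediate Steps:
J(v) = 9 (J(v) = 6 + 3 = 9)
Q = -34892930 (Q = -13705*2546 = -34892930)
N(J(-6)) + Q = 9 - 34892930 = -34892921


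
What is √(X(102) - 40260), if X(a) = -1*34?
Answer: I*√40294 ≈ 200.73*I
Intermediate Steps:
X(a) = -34
√(X(102) - 40260) = √(-34 - 40260) = √(-40294) = I*√40294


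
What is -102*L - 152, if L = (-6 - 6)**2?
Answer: -14840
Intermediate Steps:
L = 144 (L = (-12)**2 = 144)
-102*L - 152 = -102*144 - 152 = -14688 - 152 = -14840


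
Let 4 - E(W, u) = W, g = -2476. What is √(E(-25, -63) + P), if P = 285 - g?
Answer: 3*√310 ≈ 52.820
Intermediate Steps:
E(W, u) = 4 - W
P = 2761 (P = 285 - 1*(-2476) = 285 + 2476 = 2761)
√(E(-25, -63) + P) = √((4 - 1*(-25)) + 2761) = √((4 + 25) + 2761) = √(29 + 2761) = √2790 = 3*√310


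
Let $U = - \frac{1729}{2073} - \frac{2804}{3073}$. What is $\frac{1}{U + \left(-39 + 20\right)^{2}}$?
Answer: $\frac{6370329}{2288562860} \approx 0.0027835$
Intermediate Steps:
$U = - \frac{11125909}{6370329}$ ($U = \left(-1729\right) \frac{1}{2073} - \frac{2804}{3073} = - \frac{1729}{2073} - \frac{2804}{3073} = - \frac{11125909}{6370329} \approx -1.7465$)
$\frac{1}{U + \left(-39 + 20\right)^{2}} = \frac{1}{- \frac{11125909}{6370329} + \left(-39 + 20\right)^{2}} = \frac{1}{- \frac{11125909}{6370329} + \left(-19\right)^{2}} = \frac{1}{- \frac{11125909}{6370329} + 361} = \frac{1}{\frac{2288562860}{6370329}} = \frac{6370329}{2288562860}$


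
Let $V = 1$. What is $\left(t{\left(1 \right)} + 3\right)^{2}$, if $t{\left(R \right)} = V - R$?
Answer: $9$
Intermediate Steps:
$t{\left(R \right)} = 1 - R$
$\left(t{\left(1 \right)} + 3\right)^{2} = \left(\left(1 - 1\right) + 3\right)^{2} = \left(0 + 3\right)^{2} = 3^{2} = 9$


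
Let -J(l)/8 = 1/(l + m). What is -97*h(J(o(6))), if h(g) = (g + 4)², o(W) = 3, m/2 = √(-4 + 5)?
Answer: -13968/25 ≈ -558.72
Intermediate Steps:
m = 2 (m = 2*√(-4 + 5) = 2*√1 = 2*1 = 2)
J(l) = -8/(2 + l) (J(l) = -8/(l + 2) = -8/(2 + l))
h(g) = (4 + g)²
-97*h(J(o(6))) = -97*(4 - 8/(2 + 3))² = -97*(4 - 8/5)² = -97*(12/5)² = -97*144/25 = -13968/25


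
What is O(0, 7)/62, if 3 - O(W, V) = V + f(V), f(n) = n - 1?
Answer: -5/31 ≈ -0.16129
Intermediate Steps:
f(n) = -1 + n
O(W, V) = 4 - 2*V (O(W, V) = 3 - (V + (-1 + V)) = 3 - (-1 + 2*V) = 3 + (1 - 2*V) = 4 - 2*V)
O(0, 7)/62 = (4 - 2*7)/62 = (4 - 14)*(1/62) = -10*1/62 = -5/31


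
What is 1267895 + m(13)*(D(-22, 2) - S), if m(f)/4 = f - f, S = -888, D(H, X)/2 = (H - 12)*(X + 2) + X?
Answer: 1267895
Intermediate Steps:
D(H, X) = 2*X + 2*(-12 + H)*(2 + X) (D(H, X) = 2*((H - 12)*(X + 2) + X) = 2*((-12 + H)*(2 + X) + X) = 2*(X + (-12 + H)*(2 + X)) = 2*X + 2*(-12 + H)*(2 + X))
m(f) = 0 (m(f) = 4*(f - f) = 4*0 = 0)
1267895 + m(13)*(D(-22, 2) - S) = 1267895 + 0*((-48 - 22*2 + 4*(-22) + 2*(-22)*2) - 1*(-888)) = 1267895 + 0*((-48 - 44 - 88 - 88) + 888) = 1267895 + 0*(-268 + 888) = 1267895 + 0*620 = 1267895 + 0 = 1267895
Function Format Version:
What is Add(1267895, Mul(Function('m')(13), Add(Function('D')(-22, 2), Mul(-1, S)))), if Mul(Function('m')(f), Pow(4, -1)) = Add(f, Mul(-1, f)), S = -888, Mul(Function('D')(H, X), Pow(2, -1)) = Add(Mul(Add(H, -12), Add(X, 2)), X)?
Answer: 1267895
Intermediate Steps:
Function('D')(H, X) = Add(Mul(2, X), Mul(2, Add(-12, H), Add(2, X))) (Function('D')(H, X) = Mul(2, Add(Mul(Add(H, -12), Add(X, 2)), X)) = Mul(2, Add(Mul(Add(-12, H), Add(2, X)), X)) = Mul(2, Add(X, Mul(Add(-12, H), Add(2, X)))) = Add(Mul(2, X), Mul(2, Add(-12, H), Add(2, X))))
Function('m')(f) = 0 (Function('m')(f) = Mul(4, Add(f, Mul(-1, f))) = Mul(4, 0) = 0)
Add(1267895, Mul(Function('m')(13), Add(Function('D')(-22, 2), Mul(-1, S)))) = Add(1267895, Mul(0, Add(Add(-48, Mul(-22, 2), Mul(4, -22), Mul(2, -22, 2)), Mul(-1, -888)))) = Add(1267895, Mul(0, Add(Add(-48, -44, -88, -88), 888))) = Add(1267895, Mul(0, Add(-268, 888))) = Add(1267895, Mul(0, 620)) = Add(1267895, 0) = 1267895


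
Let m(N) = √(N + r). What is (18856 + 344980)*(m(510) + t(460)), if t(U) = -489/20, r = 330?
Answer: -44478951/5 + 727672*√210 ≈ 1.6492e+6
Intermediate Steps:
t(U) = -489/20 (t(U) = -489*1/20 = -489/20)
m(N) = √(330 + N) (m(N) = √(N + 330) = √(330 + N))
(18856 + 344980)*(m(510) + t(460)) = (18856 + 344980)*(√(330 + 510) - 489/20) = 363836*(√840 - 489/20) = 363836*(2*√210 - 489/20) = 363836*(-489/20 + 2*√210) = -44478951/5 + 727672*√210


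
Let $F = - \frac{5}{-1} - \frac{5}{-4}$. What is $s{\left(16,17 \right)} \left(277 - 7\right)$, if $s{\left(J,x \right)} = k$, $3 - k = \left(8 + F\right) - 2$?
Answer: $- \frac{4995}{2} \approx -2497.5$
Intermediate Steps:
$F = \frac{25}{4}$ ($F = \left(-5\right) \left(-1\right) - - \frac{5}{4} = 5 + \frac{5}{4} = \frac{25}{4} \approx 6.25$)
$k = - \frac{37}{4}$ ($k = 3 - \left(\left(8 + \frac{25}{4}\right) - 2\right) = 3 - \left(\frac{57}{4} - 2\right) = 3 - \frac{49}{4} = - \frac{37}{4} \approx -9.25$)
$s{\left(J,x \right)} = - \frac{37}{4}$
$s{\left(16,17 \right)} \left(277 - 7\right) = - \frac{37 \left(277 - 7\right)}{4} = \left(- \frac{37}{4}\right) 270 = - \frac{4995}{2}$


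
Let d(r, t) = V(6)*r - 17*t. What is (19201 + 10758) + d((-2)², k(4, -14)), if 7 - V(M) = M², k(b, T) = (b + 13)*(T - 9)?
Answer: 36490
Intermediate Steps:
k(b, T) = (-9 + T)*(13 + b) (k(b, T) = (13 + b)*(-9 + T) = (-9 + T)*(13 + b))
V(M) = 7 - M²
d(r, t) = -29*r - 17*t (d(r, t) = (7 - 1*6²)*r - 17*t = (7 - 1*36)*r - 17*t = (7 - 36)*r - 17*t = -29*r - 17*t)
(19201 + 10758) + d((-2)², k(4, -14)) = (19201 + 10758) + (-29*(-2)² - 17*(-117 - 9*4 + 13*(-14) - 14*4)) = 29959 + (-29*4 - 17*(-117 - 36 - 182 - 56)) = 29959 + (-116 - 17*(-391)) = 29959 + (-116 + 6647) = 29959 + 6531 = 36490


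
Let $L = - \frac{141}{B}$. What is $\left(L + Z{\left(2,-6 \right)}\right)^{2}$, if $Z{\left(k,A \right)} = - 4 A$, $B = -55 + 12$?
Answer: $\frac{1375929}{1849} \approx 744.15$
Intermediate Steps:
$B = -43$
$L = \frac{141}{43}$ ($L = - \frac{141}{-43} = \left(-141\right) \left(- \frac{1}{43}\right) = \frac{141}{43} \approx 3.2791$)
$\left(L + Z{\left(2,-6 \right)}\right)^{2} = \left(\frac{141}{43} - -24\right)^{2} = \left(\frac{141}{43} + 24\right)^{2} = \left(\frac{1173}{43}\right)^{2} = \frac{1375929}{1849}$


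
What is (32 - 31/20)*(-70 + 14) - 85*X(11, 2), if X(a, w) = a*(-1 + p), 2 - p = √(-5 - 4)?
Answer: -13201/5 + 2805*I ≈ -2640.2 + 2805.0*I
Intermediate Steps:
p = 2 - 3*I (p = 2 - √(-5 - 4) = 2 - √(-9) = 2 - 3*I ≈ 2.0 - 3.0*I)
X(a, w) = a*(1 - 3*I) (X(a, w) = a*(-1 + (2 - 3*I)) = a*(1 - 3*I))
(32 - 31/20)*(-70 + 14) - 85*X(11, 2) = (32 - 31/20)*(-70 + 14) - 935*(1 - 3*I) = (32 - 31*1/20)*(-56) - 85*(11 - 33*I) = (32 - 31/20)*(-56) + (-935 + 2805*I) = (609/20)*(-56) + (-935 + 2805*I) = -8526/5 + (-935 + 2805*I) = -13201/5 + 2805*I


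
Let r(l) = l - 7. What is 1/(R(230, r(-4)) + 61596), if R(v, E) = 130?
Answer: 1/61726 ≈ 1.6201e-5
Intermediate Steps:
r(l) = -7 + l
1/(R(230, r(-4)) + 61596) = 1/(130 + 61596) = 1/61726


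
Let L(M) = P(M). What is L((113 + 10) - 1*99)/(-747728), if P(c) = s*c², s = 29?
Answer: -1044/46733 ≈ -0.022340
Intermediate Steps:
P(c) = 29*c²
L(M) = 29*M²
L((113 + 10) - 1*99)/(-747728) = (29*((113 + 10) - 1*99)²)/(-747728) = (29*(123 - 99)²)*(-1/747728) = (29*24²)*(-1/747728) = (29*576)*(-1/747728) = 16704*(-1/747728) = -1044/46733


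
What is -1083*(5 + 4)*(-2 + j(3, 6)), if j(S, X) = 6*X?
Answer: -331398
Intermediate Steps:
-1083*(5 + 4)*(-2 + j(3, 6)) = -1083*(5 + 4)*(-2 + 6*6) = -9747*(-2 + 36) = -9747*34 = -1083*306 = -331398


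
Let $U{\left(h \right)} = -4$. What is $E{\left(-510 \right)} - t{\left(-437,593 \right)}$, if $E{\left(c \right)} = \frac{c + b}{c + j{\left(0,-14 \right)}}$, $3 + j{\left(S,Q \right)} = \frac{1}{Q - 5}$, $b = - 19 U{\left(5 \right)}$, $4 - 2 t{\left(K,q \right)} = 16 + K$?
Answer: $- \frac{515801}{2437} \approx -211.65$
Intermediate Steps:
$t{\left(K,q \right)} = -6 - \frac{K}{2}$ ($t{\left(K,q \right)} = 2 - \frac{16 + K}{2} = 2 - \left(8 + \frac{K}{2}\right) = -6 - \frac{K}{2}$)
$b = 76$ ($b = \left(-19\right) \left(-4\right) = 76$)
$j{\left(S,Q \right)} = -3 + \frac{1}{-5 + Q}$ ($j{\left(S,Q \right)} = -3 + \frac{1}{Q - 5} = -3 + \frac{1}{-5 + Q}$)
$E{\left(c \right)} = \frac{76 + c}{- \frac{58}{19} + c}$ ($E{\left(c \right)} = \frac{c + 76}{c + \frac{16 - -42}{-5 - 14}} = \frac{76 + c}{c + \frac{16 + 42}{-19}} = \frac{76 + c}{c - \frac{58}{19}} = \frac{76 + c}{- \frac{58}{19} + c}$)
$E{\left(-510 \right)} - t{\left(-437,593 \right)} = \frac{19 \left(76 - 510\right)}{-58 + 19 \left(-510\right)} - \left(-6 - - \frac{437}{2}\right) = 19 \frac{1}{-58 - 9690} \left(-434\right) - \left(-6 + \frac{437}{2}\right) = 19 \frac{1}{-9748} \left(-434\right) - \frac{425}{2} = 19 \left(- \frac{1}{9748}\right) \left(-434\right) - \frac{425}{2} = \frac{4123}{4874} - \frac{425}{2} = - \frac{515801}{2437}$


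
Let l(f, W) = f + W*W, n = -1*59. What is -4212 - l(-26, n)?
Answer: -7667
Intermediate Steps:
n = -59
l(f, W) = f + W**2
-4212 - l(-26, n) = -4212 - (-26 + (-59)**2) = -4212 - (-26 + 3481) = -4212 - 1*3455 = -4212 - 3455 = -7667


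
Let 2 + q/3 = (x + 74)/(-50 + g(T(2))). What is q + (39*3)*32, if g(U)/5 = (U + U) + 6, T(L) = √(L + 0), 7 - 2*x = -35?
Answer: 7419/2 - 57*√2/4 ≈ 3689.3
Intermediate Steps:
x = 21 (x = 7/2 - ½*(-35) = 7/2 + 35/2 = 21)
T(L) = √L
g(U) = 30 + 10*U (g(U) = 5*((U + U) + 6) = 5*(2*U + 6) = 5*(6 + 2*U) = 30 + 10*U)
q = -6 + 285/(-20 + 10*√2) (q = -6 + 3*((21 + 74)/(-50 + (30 + 10*√2))) = -6 + 3*(95/(-20 + 10*√2)) = -6 + 285/(-20 + 10*√2) ≈ -54.653)
q + (39*3)*32 = (-69/2 - 57*√2/4) + (39*3)*32 = (-69/2 - 57*√2/4) + 117*32 = (-69/2 - 57*√2/4) + 3744 = 7419/2 - 57*√2/4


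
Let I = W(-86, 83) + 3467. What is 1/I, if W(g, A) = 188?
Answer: 1/3655 ≈ 0.00027360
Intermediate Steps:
I = 3655 (I = 188 + 3467 = 3655)
1/I = 1/3655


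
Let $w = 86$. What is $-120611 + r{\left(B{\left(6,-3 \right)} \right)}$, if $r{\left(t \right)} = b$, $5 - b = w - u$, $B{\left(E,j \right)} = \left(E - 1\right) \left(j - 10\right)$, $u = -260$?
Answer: $-120952$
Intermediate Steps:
$B{\left(E,j \right)} = \left(-1 + E\right) \left(-10 + j\right)$
$b = -341$ ($b = 5 - \left(86 - -260\right) = 5 - \left(86 + 260\right) = 5 - 346 = -341$)
$r{\left(t \right)} = -341$
$-120611 + r{\left(B{\left(6,-3 \right)} \right)} = -120611 - 341 = -120952$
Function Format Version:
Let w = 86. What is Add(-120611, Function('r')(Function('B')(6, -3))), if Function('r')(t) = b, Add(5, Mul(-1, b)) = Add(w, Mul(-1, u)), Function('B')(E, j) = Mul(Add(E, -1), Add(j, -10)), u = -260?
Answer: -120952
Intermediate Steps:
Function('B')(E, j) = Mul(Add(-1, E), Add(-10, j))
b = -341 (b = Add(5, Mul(-1, Add(86, Mul(-1, -260)))) = Add(5, Mul(-1, Add(86, 260))) = Add(5, Mul(-1, 346)) = Add(5, -346) = -341)
Function('r')(t) = -341
Add(-120611, Function('r')(Function('B')(6, -3))) = Add(-120611, -341) = -120952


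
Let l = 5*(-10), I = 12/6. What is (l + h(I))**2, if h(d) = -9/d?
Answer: 11881/4 ≈ 2970.3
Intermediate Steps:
I = 2 (I = 12*(1/6) = 2)
l = -50
(l + h(I))**2 = (-50 - 9/2)**2 = (-109/2)**2 = 11881/4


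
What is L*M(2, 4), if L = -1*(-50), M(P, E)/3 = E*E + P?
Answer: 2700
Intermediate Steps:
M(P, E) = 3*P + 3*E² (M(P, E) = 3*(E*E + P) = 3*(E² + P) = 3*(P + E²) = 3*P + 3*E²)
L = 50
L*M(2, 4) = 50*(3*2 + 3*4²) = 50*(6 + 3*16) = 50*(6 + 48) = 50*54 = 2700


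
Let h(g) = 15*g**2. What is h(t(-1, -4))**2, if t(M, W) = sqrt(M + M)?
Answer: 900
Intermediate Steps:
t(M, W) = sqrt(2)*sqrt(M) (t(M, W) = sqrt(2*M) = sqrt(2)*sqrt(M))
h(t(-1, -4))**2 = (15*(sqrt(2)*sqrt(-1))**2)**2 = (15*(sqrt(2)*I)**2)**2 = (15*(I*sqrt(2))**2)**2 = (15*(-2))**2 = (-30)**2 = 900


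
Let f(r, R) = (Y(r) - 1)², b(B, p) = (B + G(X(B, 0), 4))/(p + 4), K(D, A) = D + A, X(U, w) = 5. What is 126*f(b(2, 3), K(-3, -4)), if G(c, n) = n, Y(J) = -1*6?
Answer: 6174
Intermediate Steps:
Y(J) = -6
K(D, A) = A + D
b(B, p) = (4 + B)/(4 + p) (b(B, p) = (B + 4)/(p + 4) = (4 + B)/(4 + p))
f(r, R) = 49 (f(r, R) = (-6 - 1)² = (-7)² = 49)
126*f(b(2, 3), K(-3, -4)) = 126*49 = 6174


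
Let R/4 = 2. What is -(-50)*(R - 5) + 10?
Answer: 160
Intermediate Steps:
R = 8 (R = 4*2 = 8)
-(-50)*(R - 5) + 10 = -(-50)*(8 - 5) + 10 = -(-50)*3 + 10 = -50*(-3) + 10 = 150 + 10 = 160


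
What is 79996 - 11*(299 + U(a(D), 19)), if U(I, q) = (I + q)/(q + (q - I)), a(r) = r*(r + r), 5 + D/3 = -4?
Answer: 108940187/1420 ≈ 76719.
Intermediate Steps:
D = -27 (D = -15 + 3*(-4) = -15 - 12 = -27)
a(r) = 2*r² (a(r) = r*(2*r) = 2*r²)
U(I, q) = (I + q)/(-I + 2*q)
79996 - 11*(299 + U(a(D), 19)) = 79996 - 11*(299 + (2*(-27)² + 19)/(-2*(-27)² + 2*19)) = 79996 - 11*(299 + (2*729 + 19)/(-2*729 + 38)) = 79996 - 11*(299 + (1458 + 19)/(-1*1458 + 38)) = 79996 - 11*(299 + 1477/(-1458 + 38)) = 79996 - 11*(299 + 1477/(-1420)) = 79996 - 11*(299 - 1/1420*1477) = 79996 - 11*(299 - 1477/1420) = 79996 - 11*423103/1420 = 79996 - 4654133/1420 = 108940187/1420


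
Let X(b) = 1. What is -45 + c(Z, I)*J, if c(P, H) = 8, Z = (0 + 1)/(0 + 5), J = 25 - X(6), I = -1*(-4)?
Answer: 147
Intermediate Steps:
I = 4
J = 24 (J = 25 - 1*1 = 25 - 1 = 24)
Z = ⅕ (Z = 1/5 = 1*(⅕) = ⅕ ≈ 0.20000)
-45 + c(Z, I)*J = -45 + 8*24 = -45 + 192 = 147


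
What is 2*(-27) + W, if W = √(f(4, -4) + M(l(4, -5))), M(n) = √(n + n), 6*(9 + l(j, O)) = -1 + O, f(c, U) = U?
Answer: -54 + √(-4 + 2*I*√5) ≈ -53.0 + 2.2361*I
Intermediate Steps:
l(j, O) = -55/6 + O/6 (l(j, O) = -9 + (-1 + O)/6 = -9 + (-⅙ + O/6) = -55/6 + O/6)
M(n) = √2*√n (M(n) = √(2*n) = √2*√n)
W = √(-4 + 2*I*√5) (W = √(-4 + √2*√(-55/6 + (⅙)*(-5))) = √(-4 + √2*√(-55/6 - ⅚)) = √(-4 + √2*√(-10)) = √(-4 + √2*(I*√10)) = √(-4 + 2*I*√5) ≈ 1.0 + 2.2361*I)
2*(-27) + W = 2*(-27) + √(-4 + 2*I*√5) = -54 + √(-4 + 2*I*√5)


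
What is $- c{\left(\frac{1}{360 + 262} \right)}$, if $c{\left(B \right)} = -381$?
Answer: $381$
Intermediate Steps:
$- c{\left(\frac{1}{360 + 262} \right)} = \left(-1\right) \left(-381\right) = 381$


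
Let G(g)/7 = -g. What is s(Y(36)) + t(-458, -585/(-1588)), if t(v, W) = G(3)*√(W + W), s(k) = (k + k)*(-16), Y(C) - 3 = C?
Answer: -1248 - 63*√51610/794 ≈ -1266.0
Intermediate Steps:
G(g) = -7*g (G(g) = 7*(-g) = -7*g)
Y(C) = 3 + C
s(k) = -32*k (s(k) = (2*k)*(-16) = -32*k)
t(v, W) = -21*√2*√W (t(v, W) = (-7*3)*√(W + W) = -21*√2*√W)
s(Y(36)) + t(-458, -585/(-1588)) = -32*(3 + 36) - 21*√2*√(-585/(-1588)) = -32*39 - 21*√2*√(-585*(-1/1588)) = -1248 - 21*√2*√(585/1588) = -1248 - 21*√2*3*√25805/794 = -1248 - 63*√51610/794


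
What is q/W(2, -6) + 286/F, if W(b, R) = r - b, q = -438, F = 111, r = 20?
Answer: -805/37 ≈ -21.757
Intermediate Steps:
W(b, R) = 20 - b
q/W(2, -6) + 286/F = -438/(20 - 1*2) + 286/111 = -438/(20 - 2) + 286*(1/111) = -438/18 + 286/111 = -438*1/18 + 286/111 = -73/3 + 286/111 = -805/37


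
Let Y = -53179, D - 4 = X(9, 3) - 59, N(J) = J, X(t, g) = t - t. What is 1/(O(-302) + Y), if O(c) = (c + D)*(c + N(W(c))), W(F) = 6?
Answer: 1/52493 ≈ 1.9050e-5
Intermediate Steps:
X(t, g) = 0
D = -55 (D = 4 + (0 - 59) = 4 - 59 = -55)
O(c) = (-55 + c)*(6 + c) (O(c) = (c - 55)*(c + 6) = (-55 + c)*(6 + c))
1/(O(-302) + Y) = 1/((-330 + (-302)² - 49*(-302)) - 53179) = 1/((-330 + 91204 + 14798) - 53179) = 1/(105672 - 53179) = 1/52493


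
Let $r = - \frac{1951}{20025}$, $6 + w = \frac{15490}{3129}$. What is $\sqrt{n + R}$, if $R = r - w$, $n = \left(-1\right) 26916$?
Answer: $\frac{i \sqrt{52182671027410511}}{1392405} \approx 164.06 i$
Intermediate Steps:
$w = - \frac{3284}{3129}$ ($w = -6 + \frac{15490}{3129} = - \frac{3284}{3129} \approx -1.0495$)
$r = - \frac{1951}{20025}$ ($r = \left(-1951\right) \frac{1}{20025} = - \frac{1951}{20025} \approx -0.097428$)
$n = -26916$
$R = \frac{19885807}{20886075}$ ($R = - \frac{1951}{20025} - - \frac{3284}{3129} = - \frac{1951}{20025} + \frac{3284}{3129} = \frac{19885807}{20886075} \approx 0.95211$)
$\sqrt{n + R} = \sqrt{-26916 + \frac{19885807}{20886075}} = \sqrt{- \frac{562149708893}{20886075}} = \frac{i \sqrt{52182671027410511}}{1392405}$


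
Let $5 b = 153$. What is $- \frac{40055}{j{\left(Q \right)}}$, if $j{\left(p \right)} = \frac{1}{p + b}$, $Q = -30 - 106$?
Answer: $4221797$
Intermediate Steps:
$b = \frac{153}{5}$ ($b = \frac{1}{5} \cdot 153 = \frac{153}{5} \approx 30.6$)
$Q = -136$ ($Q = -30 - 106 = -136$)
$j{\left(p \right)} = \frac{1}{\frac{153}{5} + p}$ ($j{\left(p \right)} = \frac{1}{p + \frac{153}{5}} = \frac{1}{\frac{153}{5} + p}$)
$- \frac{40055}{j{\left(Q \right)}} = - \frac{40055}{5 \frac{1}{153 + 5 \left(-136\right)}} = - \frac{40055}{5 \frac{1}{153 - 680}} = - \frac{40055}{5 \frac{1}{-527}} = - \frac{40055}{5 \left(- \frac{1}{527}\right)} = - \frac{40055}{- \frac{5}{527}} = \left(-40055\right) \left(- \frac{527}{5}\right) = 4221797$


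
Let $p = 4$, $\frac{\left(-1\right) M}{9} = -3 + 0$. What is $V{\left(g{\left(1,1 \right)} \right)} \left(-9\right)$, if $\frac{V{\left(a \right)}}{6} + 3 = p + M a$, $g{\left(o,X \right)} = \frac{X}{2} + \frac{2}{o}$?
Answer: $-3699$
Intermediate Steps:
$g{\left(o,X \right)} = \frac{X}{2} + \frac{2}{o}$ ($g{\left(o,X \right)} = X \frac{1}{2} + \frac{2}{o} = \frac{X}{2} + \frac{2}{o}$)
$M = 27$ ($M = - 9 \left(-3 + 0\right) = \left(-9\right) \left(-3\right) = 27$)
$V{\left(a \right)} = 6 + 162 a$ ($V{\left(a \right)} = -18 + 6 \left(4 + 27 a\right) = -18 + \left(24 + 162 a\right) = 6 + 162 a$)
$V{\left(g{\left(1,1 \right)} \right)} \left(-9\right) = \left(6 + 162 \left(\frac{1}{2} \cdot 1 + \frac{2}{1}\right)\right) \left(-9\right) = \left(6 + 162 \left(\frac{1}{2} + 2 \cdot 1\right)\right) \left(-9\right) = \left(6 + 162 \left(\frac{1}{2} + 2\right)\right) \left(-9\right) = \left(6 + 162 \cdot \frac{5}{2}\right) \left(-9\right) = \left(6 + 405\right) \left(-9\right) = 411 \left(-9\right) = -3699$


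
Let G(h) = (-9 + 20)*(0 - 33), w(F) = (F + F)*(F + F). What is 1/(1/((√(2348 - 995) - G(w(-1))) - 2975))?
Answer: -2612 + √1353 ≈ -2575.2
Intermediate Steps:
w(F) = 4*F² (w(F) = (2*F)*(2*F) = 4*F²)
G(h) = -363 (G(h) = 11*(-33) = -363)
1/(1/((√(2348 - 995) - G(w(-1))) - 2975)) = 1/(1/((√(2348 - 995) - 1*(-363)) - 2975)) = 1/(1/((√1353 + 363) - 2975)) = 1/(1/((363 + √1353) - 2975)) = 1/(1/(-2612 + √1353)) = -2612 + √1353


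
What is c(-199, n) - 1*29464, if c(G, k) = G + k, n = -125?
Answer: -29788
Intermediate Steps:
c(-199, n) - 1*29464 = (-199 - 125) - 1*29464 = -324 - 29464 = -29788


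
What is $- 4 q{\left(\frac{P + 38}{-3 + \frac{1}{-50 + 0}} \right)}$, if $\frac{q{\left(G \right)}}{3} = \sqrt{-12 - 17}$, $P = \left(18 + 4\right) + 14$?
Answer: $- 12 i \sqrt{29} \approx - 64.622 i$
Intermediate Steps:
$P = 36$ ($P = 22 + 14 = 36$)
$q{\left(G \right)} = 3 i \sqrt{29}$ ($q{\left(G \right)} = 3 \sqrt{-12 - 17} = 3 \sqrt{-29} = 3 i \sqrt{29}$)
$- 4 q{\left(\frac{P + 38}{-3 + \frac{1}{-50 + 0}} \right)} = - 4 \cdot 3 i \sqrt{29} = - 12 i \sqrt{29}$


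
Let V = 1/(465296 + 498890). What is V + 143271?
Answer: 138139892407/964186 ≈ 1.4327e+5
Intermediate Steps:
V = 1/964186 ≈ 1.0371e-6
V + 143271 = 1/964186 + 143271 = 138139892407/964186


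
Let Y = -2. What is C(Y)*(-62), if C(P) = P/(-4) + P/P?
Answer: -93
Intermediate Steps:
C(P) = 1 - P/4 (C(P) = P*(-1/4) + 1 = -P/4 + 1 = 1 - P/4)
C(Y)*(-62) = (1 - 1/4*(-2))*(-62) = (1 + 1/2)*(-62) = (3/2)*(-62) = -93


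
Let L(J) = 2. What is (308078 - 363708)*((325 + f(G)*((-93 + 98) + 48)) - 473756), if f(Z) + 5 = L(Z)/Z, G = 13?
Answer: 342566313460/13 ≈ 2.6351e+10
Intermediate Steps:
f(Z) = -5 + 2/Z
(308078 - 363708)*((325 + f(G)*((-93 + 98) + 48)) - 473756) = (308078 - 363708)*((325 + (-5 + 2/13)*((-93 + 98) + 48)) - 473756) = -55630*((325 + (-5 + 2*(1/13))*(5 + 48)) - 473756) = -55630*((325 + (-5 + 2/13)*53) - 473756) = -55630*((325 - 63/13*53) - 473756) = -55630*((325 - 3339/13) - 473756) = -55630*(886/13 - 473756) = -55630*(-6157942/13) = 342566313460/13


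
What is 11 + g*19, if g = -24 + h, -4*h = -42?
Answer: -491/2 ≈ -245.50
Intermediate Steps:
h = 21/2 (h = -¼*(-42) = 21/2 ≈ 10.500)
g = -27/2 (g = -24 + 21/2 = -27/2 ≈ -13.500)
11 + g*19 = 11 - 27/2*19 = 11 - 513/2 = -491/2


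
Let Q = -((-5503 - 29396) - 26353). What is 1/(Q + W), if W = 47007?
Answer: 1/108259 ≈ 9.2371e-6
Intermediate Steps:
Q = 61252 (Q = -(-34899 - 26353) = -1*(-61252) = 61252)
1/(Q + W) = 1/(61252 + 47007) = 1/108259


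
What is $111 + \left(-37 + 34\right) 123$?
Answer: $-258$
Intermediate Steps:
$111 + \left(-37 + 34\right) 123 = 111 - 369 = -258$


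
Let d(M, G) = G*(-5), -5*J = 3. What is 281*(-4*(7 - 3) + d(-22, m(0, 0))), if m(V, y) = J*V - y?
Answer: -4496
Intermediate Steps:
J = -⅗ (J = -⅕*3 = -⅗ ≈ -0.60000)
m(V, y) = -y - 3*V/5 (m(V, y) = -3*V/5 - y = -y - 3*V/5)
d(M, G) = -5*G
281*(-4*(7 - 3) + d(-22, m(0, 0))) = 281*(-4*(7 - 3) - 5*(-1*0 - ⅗*0)) = 281*(-4*4 - 5*(0 + 0)) = 281*(-16 - 5*0) = 281*(-16 + 0) = 281*(-16) = -4496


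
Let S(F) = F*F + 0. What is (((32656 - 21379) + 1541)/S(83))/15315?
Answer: 12818/105505035 ≈ 0.00012149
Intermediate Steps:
S(F) = F**2 (S(F) = F**2 + 0 = F**2)
(((32656 - 21379) + 1541)/S(83))/15315 = (((32656 - 21379) + 1541)/(83**2))/15315 = ((11277 + 1541)/6889)*(1/15315) = (12818*(1/6889))*(1/15315) = (12818/6889)*(1/15315) = 12818/105505035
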